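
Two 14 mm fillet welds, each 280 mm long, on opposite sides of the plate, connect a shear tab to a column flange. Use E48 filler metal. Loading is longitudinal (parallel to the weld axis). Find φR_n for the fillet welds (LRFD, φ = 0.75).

E48XX → F_EXX = 480 MPa.
Effective throat t_e = 0.707 × 14 = 9.898 mm.
Total length L = 560 mm; A_we = 9.898 × 560 = 5543 mm².
F_nw = 0.6 F_EXX = 0.6 × 480 = 288 MPa.
φR_n = 0.75 × 288 × 5543 × 10⁻³ = 1197 kN.

φR_n ≈ 1200 kN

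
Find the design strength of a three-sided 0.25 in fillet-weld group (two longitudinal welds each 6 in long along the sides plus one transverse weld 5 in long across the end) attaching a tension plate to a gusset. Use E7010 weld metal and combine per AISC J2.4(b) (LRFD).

φR_n ≈ 98.5 kip

E70XX → F_EXX = 70 ksi.
t_e = 0.707 × 0.25 = 0.1767 in.
R_nwl = 0.6 × 70 × 0.1767 × 12 = 89.08 kip (longitudinal, 2 welds).
R_nwt = 0.6 × 70 × 0.1767 × 5 = 37.12 kip (transverse, base value).
(i) R_nwl + R_nwt = 126.2 kip; (ii) 0.85 R_nwl + 1.5 R_nwt = 131.4 kip.
R_n = max = 131.4 kip [governs: (ii)]; φR_n = 98.55 kip.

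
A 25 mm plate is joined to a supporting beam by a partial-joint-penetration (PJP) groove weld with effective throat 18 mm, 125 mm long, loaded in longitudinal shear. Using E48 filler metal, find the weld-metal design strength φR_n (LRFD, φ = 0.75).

E48XX → F_EXX = 480 MPa.
Effective throat (given) t_e = 18 mm.
A_we = 18 × 125 = 2250 mm².
F_nw = 0.6 F_EXX = 288 MPa.
φR_n = 0.75 × 288 × 2250 × 10⁻³ = 486 kN.

φR_n ≈ 486 kN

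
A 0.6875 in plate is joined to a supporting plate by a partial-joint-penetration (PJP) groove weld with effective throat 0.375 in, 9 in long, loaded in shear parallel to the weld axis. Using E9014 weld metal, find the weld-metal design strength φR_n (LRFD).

E90XX → F_EXX = 90 ksi.
Effective throat (given) t_e = 0.375 in.
A_we = 0.375 × 9 = 3.375 in².
F_nw = 0.6 F_EXX = 54 ksi.
φR_n = 0.75 × 54 × 3.375 = 136.7 kips.

φR_n ≈ 137 kips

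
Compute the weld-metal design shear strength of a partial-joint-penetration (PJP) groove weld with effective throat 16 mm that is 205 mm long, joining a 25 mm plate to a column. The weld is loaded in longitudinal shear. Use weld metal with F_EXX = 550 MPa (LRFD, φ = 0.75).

φR_n ≈ 812 kN

Effective throat (given) t_e = 16 mm.
A_we = 16 × 205 = 3280 mm².
F_nw = 0.6 F_EXX = 330 MPa.
φR_n = 0.75 × 330 × 3280 × 10⁻³ = 811.8 kN.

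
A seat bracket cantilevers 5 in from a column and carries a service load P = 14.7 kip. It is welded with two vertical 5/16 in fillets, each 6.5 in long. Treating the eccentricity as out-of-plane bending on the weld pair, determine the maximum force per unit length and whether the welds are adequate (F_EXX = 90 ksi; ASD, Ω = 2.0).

f_max ≈ 5.34 kip/in; adequate

L_w = 2 × 6.5 = 13 in; section modulus (unit throat) S = 2 × L²/6 = 14.08 in².
Direct shear f_v = P/L_w = 14.7/13 = 1.131 kip/in.
Moment M = P × e = 14.7 × 5 = 73.5 kip·in; bending f_b = M/S = 5.219 kip/in.
f_max = √(f_v² + f_b²) = √(1.131² + 5.219²) = 5.34 kip/in.
r_n/Ω = (1/2.0) × 0.6 × 90 × (0.707 × 0.3125) = 5.965 kip/in → adequate.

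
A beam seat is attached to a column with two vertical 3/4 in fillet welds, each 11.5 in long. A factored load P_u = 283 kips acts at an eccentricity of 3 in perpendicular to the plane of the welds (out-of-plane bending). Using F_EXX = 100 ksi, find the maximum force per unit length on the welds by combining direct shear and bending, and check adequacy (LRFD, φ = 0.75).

f_max ≈ 22.9 kip/in; adequate

L_w = 2 × 11.5 = 23 in; section modulus (unit throat) S = 2 × L²/6 = 44.08 in².
Direct shear f_v = P/L_w = 283/23 = 12.3 kip/in.
Moment M = P × e = 283 × 3 = 849 kip·in; bending f_b = M/S = 19.26 kip/in.
f_max = √(f_v² + f_b²) = √(12.3² + 19.26²) = 22.85 kip/in.
φr_n = 0.75 × 0.6 × 100 × (0.707 × 0.75) = 23.86 kip/in → adequate.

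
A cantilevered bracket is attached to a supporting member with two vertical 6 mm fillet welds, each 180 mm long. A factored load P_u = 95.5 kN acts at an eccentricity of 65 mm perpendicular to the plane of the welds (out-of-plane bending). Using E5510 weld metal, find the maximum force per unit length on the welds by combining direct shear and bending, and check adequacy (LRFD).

f_max ≈ 633 N/mm; adequate

E55XX → F_EXX = 550 MPa.
L_w = 2 × 180 = 360 mm; section modulus (unit throat) S = 2 × L²/6 = 10800 mm².
Direct shear f_v = P/L_w = 95.5×10³/360 = 265.3 N/mm.
Moment M = P × e = 95.5×10³ × 65 = 6207500 N·mm; bending f_b = M/S = 574.8 N/mm.
f_max = √(f_v² + f_b²) = √(265.3² + 574.8²) = 633 N/mm.
φr_n = 0.75 × 0.6 × 550 × (0.707 × 6) = 1050 N/mm → adequate.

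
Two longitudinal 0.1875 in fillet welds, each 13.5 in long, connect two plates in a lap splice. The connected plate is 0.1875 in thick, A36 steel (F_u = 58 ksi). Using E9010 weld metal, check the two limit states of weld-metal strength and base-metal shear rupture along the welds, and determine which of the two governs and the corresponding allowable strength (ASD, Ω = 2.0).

R_n/Ω ≈ 88.1 kip (base-metal shear rupture governs)

E90XX → F_EXX = 90 ksi.
t_e = 0.707 × 0.1875 = 0.1326 in; L = 27 in.
Weld metal: R_n/Ω = (1/2.0) × 0.6 × 90 × 0.1326 × 27 = 96.64 kip.
Base metal (shear rupture): R_n/Ω = (1/2.0) × 0.6 × 58 × 0.1875 × 27 = 88.09 kip.
Governing: base-metal shear rupture.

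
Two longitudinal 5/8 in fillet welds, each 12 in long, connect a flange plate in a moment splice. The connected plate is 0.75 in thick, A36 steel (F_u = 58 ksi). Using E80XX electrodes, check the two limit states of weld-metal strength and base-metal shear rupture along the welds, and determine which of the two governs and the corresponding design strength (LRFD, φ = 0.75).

φR_n ≈ 382 kip (weld metal governs)

E80XX → F_EXX = 80 ksi.
t_e = 0.707 × 0.625 = 0.4419 in; L = 24 in.
Weld metal: φR_n = 0.75 × 0.6 × 80 × 0.4419 × 24 = 381.8 kip.
Base metal (shear rupture): φR_n = 0.75 × 0.6 × 58 × 0.75 × 24 = 469.8 kip.
Governing: weld metal.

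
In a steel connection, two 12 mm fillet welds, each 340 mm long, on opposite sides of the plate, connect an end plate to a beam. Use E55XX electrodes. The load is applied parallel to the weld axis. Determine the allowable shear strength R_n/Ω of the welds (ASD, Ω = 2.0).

R_n/Ω ≈ 952 kN

E55XX → F_EXX = 550 MPa.
Effective throat t_e = 0.707 × 12 = 8.484 mm.
Total length L = 680 mm; A_we = 8.484 × 680 = 5769 mm².
F_nw = 0.6 F_EXX = 0.6 × 550 = 330 MPa.
R_n = 330 × 5769 × 10⁻³ = 1904 kN; R_n/Ω = 1904/2.0 = 951.9 kN.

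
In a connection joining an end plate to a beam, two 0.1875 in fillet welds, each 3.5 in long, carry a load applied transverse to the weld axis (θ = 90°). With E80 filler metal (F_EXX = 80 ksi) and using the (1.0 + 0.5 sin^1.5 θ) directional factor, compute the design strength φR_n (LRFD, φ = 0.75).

φR_n ≈ 50.1 kips

t_e = 0.707 × 0.1875 = 0.1326 in; A_we = 0.1326 × 7 = 0.9279 in².
Directional factor: 1.0 + 0.5 sin^1.5(90°) = 1.5.
F_nw = 0.6 × 80 × 1.5 = 72 ksi.
φR_n = 0.75 × 72 × 0.9279 = 50.11 kips.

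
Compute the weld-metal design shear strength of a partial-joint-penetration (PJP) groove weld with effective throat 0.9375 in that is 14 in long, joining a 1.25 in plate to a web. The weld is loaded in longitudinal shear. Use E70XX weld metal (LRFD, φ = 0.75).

φR_n ≈ 413 kips

E70XX → F_EXX = 70 ksi.
Effective throat (given) t_e = 0.9375 in.
A_we = 0.9375 × 14 = 13.12 in².
F_nw = 0.6 F_EXX = 42 ksi.
φR_n = 0.75 × 42 × 13.12 = 413.4 kips.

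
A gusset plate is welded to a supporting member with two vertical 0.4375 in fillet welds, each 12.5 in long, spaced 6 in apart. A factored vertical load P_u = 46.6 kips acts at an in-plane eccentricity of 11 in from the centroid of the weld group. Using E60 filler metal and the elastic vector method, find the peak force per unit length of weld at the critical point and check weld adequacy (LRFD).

E60XX → F_EXX = 60 ksi.
Total weld length L_w = 25 in. Treat welds as unit-width lines.
Polar moment about centroid: J = 2[d³/12 + d(b/2)²] = 2[12.5³/12 + 12.5×3²] = 550.5 in³.
Direct shear f_v = P/L_w = 46.6 / 25 = 1.864 kip/in (vertical).
Torsion M = P·e = 46.6 × 11 = 512.6 kip·in.
Critical point at (x, y) = (3, 6.25) from centroid. f_tx = M·y/J = 5.819 kip/in; f_ty = M·x/J = 2.793 kip/in.
Resultant f_max = √[f_tx² + (f_v + f_ty)²] = √[5.819² + (1.864 + 2.793)²] = 7.454 kip/in.
Capacity per unit length: φr_n = 0.75 × 0.6 × 60 × (0.707 × 0.4375) = 8.351 kip/in.
7.454 ≤ 8.351 → adequate.

f_max ≈ 7.45 kip/in; adequate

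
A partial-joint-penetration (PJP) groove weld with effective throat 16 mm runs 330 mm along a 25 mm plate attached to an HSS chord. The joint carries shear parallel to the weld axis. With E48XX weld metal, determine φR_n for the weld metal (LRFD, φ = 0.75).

φR_n ≈ 1140 kN

E48XX → F_EXX = 480 MPa.
Effective throat (given) t_e = 16 mm.
A_we = 16 × 330 = 5280 mm².
F_nw = 0.6 F_EXX = 288 MPa.
φR_n = 0.75 × 288 × 5280 × 10⁻³ = 1140 kN.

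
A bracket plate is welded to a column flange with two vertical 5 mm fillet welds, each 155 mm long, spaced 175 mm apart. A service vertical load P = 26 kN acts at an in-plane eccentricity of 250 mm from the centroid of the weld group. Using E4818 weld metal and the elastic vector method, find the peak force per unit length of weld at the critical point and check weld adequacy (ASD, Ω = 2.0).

E48XX → F_EXX = 480 MPa.
Total weld length L_w = 310 mm. Treat welds as unit-width lines.
Polar moment about centroid: J = 2[d³/12 + d(b/2)²] = 2[155³/12 + 155×87.5²] = 2994000 mm³.
Direct shear f_v = P/L_w = 26×10³ / 310 = 83.87 N/mm (vertical).
Torsion M = P·e = 26×10³ × 250 = 6500000 N·mm.
Critical point at (x, y) = (87.5, 77.5) from centroid. f_tx = M·y/J = 168.2 N/mm; f_ty = M·x/J = 190 N/mm.
Resultant f_max = √[f_tx² + (f_v + f_ty)²] = √[168.2² + (83.87 + 190)²] = 321.4 N/mm.
Capacity per unit length: r_n/Ω = (1/2.0) × 0.6 × 480 × (0.707 × 5) = 509 N/mm.
321.4 ≤ 509 → adequate.

f_max ≈ 321 N/mm; adequate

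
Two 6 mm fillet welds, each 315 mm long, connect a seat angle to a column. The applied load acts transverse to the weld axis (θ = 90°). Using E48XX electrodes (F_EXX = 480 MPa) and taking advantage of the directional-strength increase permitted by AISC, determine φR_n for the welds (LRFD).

t_e = 0.707 × 6 = 4.242 mm; A_we = 4.242 × 630 = 2672 mm².
Directional factor: 1.0 + 0.5 sin^1.5(90°) = 1.5.
F_nw = 0.6 × 480 × 1.5 = 432 MPa.
φR_n = 0.75 × 432 × 2672 × 10⁻³ = 865.9 kN.

φR_n ≈ 866 kN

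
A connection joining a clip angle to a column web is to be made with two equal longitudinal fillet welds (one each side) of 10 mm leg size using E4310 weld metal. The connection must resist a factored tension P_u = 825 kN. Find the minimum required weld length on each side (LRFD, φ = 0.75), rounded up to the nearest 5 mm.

L = 305 mm on each side

E43XX → F_EXX = 430 MPa.
Throat t_e = 0.707 × 10 = 7.07 mm.
φr_n = 0.75 × 0.6 × 430 × 7.07 × 10⁻³ = 1.368 kN/mm.
L_req = P_u / φr_n = 825 / 1.368 = 603.1 mm total.
Per side: 603.1 / 2 = 301.5 mm.
Round up → use L = 305 mm on each side.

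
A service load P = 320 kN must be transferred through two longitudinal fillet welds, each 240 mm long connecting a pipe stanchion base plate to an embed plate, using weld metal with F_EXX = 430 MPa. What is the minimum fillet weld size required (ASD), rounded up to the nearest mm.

Total weld length L = 480 mm.
Required throat t_e = P × Ω / (0.6 F_EXX × L) = 320 × 2.0 / (0.6 × 430 × 480 × 10⁻³) = 5.168 mm.
Required leg w = t_e / 0.707 = 7.31 mm → use 8 mm.

w = 8 mm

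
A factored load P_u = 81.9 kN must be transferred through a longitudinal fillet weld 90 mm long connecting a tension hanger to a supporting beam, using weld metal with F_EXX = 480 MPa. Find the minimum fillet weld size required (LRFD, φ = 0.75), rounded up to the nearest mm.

w = 6 mm

Total weld length L = 90 mm.
Required throat t_e = P_u / (φ × 0.6 F_EXX × L) = 81.9 / (0.75 × 0.6 × 480 × 90 × 10⁻³) = 4.213 mm.
Required leg w = t_e / 0.707 = 5.959 mm → use 6 mm.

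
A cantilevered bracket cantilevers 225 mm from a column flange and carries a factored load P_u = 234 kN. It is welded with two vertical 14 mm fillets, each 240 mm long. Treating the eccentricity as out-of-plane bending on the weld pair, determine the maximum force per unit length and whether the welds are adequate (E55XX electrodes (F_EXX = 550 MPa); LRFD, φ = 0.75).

f_max ≈ 2790 N/mm; NOT adequate

L_w = 2 × 240 = 480 mm; section modulus (unit throat) S = 2 × L²/6 = 19200 mm².
Direct shear f_v = P/L_w = 234×10³/480 = 487.5 N/mm.
Moment M = P × e = 234×10³ × 225 = 52650000 N·mm; bending f_b = M/S = 2742 N/mm.
f_max = √(f_v² + f_b²) = √(487.5² + 2742²) = 2785 N/mm.
φr_n = 0.75 × 0.6 × 550 × (0.707 × 14) = 2450 N/mm → NOT adequate.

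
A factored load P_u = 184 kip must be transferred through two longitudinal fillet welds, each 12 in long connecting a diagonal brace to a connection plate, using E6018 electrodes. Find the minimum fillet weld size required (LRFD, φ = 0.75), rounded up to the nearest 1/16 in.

w = 7/16 in

E60XX → F_EXX = 60 ksi.
Total weld length L = 24 in.
Required throat t_e = P_u / (φ × 0.6 F_EXX × L) = 184 / (0.75 × 0.6 × 60 × 24) = 0.284 in.
Required leg w = t_e / 0.707 = 0.4016 in → use 7/16 in.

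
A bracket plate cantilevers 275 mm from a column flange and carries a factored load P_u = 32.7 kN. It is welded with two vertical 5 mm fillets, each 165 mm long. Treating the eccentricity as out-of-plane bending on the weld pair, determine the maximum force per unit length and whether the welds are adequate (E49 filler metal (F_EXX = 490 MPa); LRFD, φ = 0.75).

f_max ≈ 996 N/mm; NOT adequate

L_w = 2 × 165 = 330 mm; section modulus (unit throat) S = 2 × L²/6 = 9075 mm².
Direct shear f_v = P/L_w = 32.7×10³/330 = 99.09 N/mm.
Moment M = P × e = 32.7×10³ × 275 = 8992500 N·mm; bending f_b = M/S = 990.9 N/mm.
f_max = √(f_v² + f_b²) = √(99.09² + 990.9²) = 995.9 N/mm.
φr_n = 0.75 × 0.6 × 490 × (0.707 × 5) = 779.5 N/mm → NOT adequate.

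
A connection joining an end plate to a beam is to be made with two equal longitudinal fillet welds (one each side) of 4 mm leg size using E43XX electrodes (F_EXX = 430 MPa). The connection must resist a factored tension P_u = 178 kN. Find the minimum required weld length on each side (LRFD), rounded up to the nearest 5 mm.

Throat t_e = 0.707 × 4 = 2.828 mm.
φr_n = 0.75 × 0.6 × 430 × 2.828 × 10⁻³ = 0.5472 kN/mm.
L_req = P_u / φr_n = 178 / 0.5472 = 325.3 mm total.
Per side: 325.3 / 2 = 162.6 mm.
Round up → use L = 165 mm on each side.

L = 165 mm on each side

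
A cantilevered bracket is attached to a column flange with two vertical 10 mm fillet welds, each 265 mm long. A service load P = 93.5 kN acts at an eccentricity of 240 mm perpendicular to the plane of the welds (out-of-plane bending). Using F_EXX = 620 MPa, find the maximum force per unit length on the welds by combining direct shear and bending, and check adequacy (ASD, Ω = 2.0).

L_w = 2 × 265 = 530 mm; section modulus (unit throat) S = 2 × L²/6 = 23410 mm².
Direct shear f_v = P/L_w = 93.5×10³/530 = 176.4 N/mm.
Moment M = P × e = 93.5×10³ × 240 = 22440000 N·mm; bending f_b = M/S = 958.6 N/mm.
f_max = √(f_v² + f_b²) = √(176.4² + 958.6²) = 974.7 N/mm.
r_n/Ω = (1/2.0) × 0.6 × 620 × (0.707 × 10) = 1315 N/mm → adequate.

f_max ≈ 975 N/mm; adequate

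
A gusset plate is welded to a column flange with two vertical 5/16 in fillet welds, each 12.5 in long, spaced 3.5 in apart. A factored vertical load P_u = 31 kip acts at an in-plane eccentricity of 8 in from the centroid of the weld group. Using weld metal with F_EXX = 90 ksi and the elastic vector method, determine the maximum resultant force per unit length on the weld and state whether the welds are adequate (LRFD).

Total weld length L_w = 25 in. Treat welds as unit-width lines.
Polar moment about centroid: J = 2[d³/12 + d(b/2)²] = 2[12.5³/12 + 12.5×1.75²] = 402.1 in³.
Direct shear f_v = P/L_w = 31 / 25 = 1.24 kip/in (vertical).
Torsion M = P·e = 31 × 8 = 248 kip·in.
Critical point at (x, y) = (1.75, 6.25) from centroid. f_tx = M·y/J = 3.855 kip/in; f_ty = M·x/J = 1.079 kip/in.
Resultant f_max = √[f_tx² + (f_v + f_ty)²] = √[3.855² + (1.24 + 1.079)²] = 4.499 kip/in.
Capacity per unit length: φr_n = 0.75 × 0.6 × 90 × (0.707 × 0.3125) = 8.948 kip/in.
4.499 ≤ 8.948 → adequate.

f_max ≈ 4.5 kip/in; adequate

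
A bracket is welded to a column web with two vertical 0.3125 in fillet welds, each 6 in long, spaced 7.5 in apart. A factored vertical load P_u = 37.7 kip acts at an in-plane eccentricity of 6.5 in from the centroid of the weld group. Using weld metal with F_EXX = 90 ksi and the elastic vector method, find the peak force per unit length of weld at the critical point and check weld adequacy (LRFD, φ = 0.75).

Total weld length L_w = 12 in. Treat welds as unit-width lines.
Polar moment about centroid: J = 2[d³/12 + d(b/2)²] = 2[6³/12 + 6×3.75²] = 204.8 in³.
Direct shear f_v = P/L_w = 37.7 / 12 = 3.142 kip/in (vertical).
Torsion M = P·e = 37.7 × 6.5 = 245.05 kip·in.
Critical point at (x, y) = (3.75, 3) from centroid. f_tx = M·y/J = 3.59 kip/in; f_ty = M·x/J = 4.488 kip/in.
Resultant f_max = √[f_tx² + (f_v + f_ty)²] = √[3.59² + (3.142 + 4.488)²] = 8.432 kip/in.
Capacity per unit length: φr_n = 0.75 × 0.6 × 90 × (0.707 × 0.3125) = 8.948 kip/in.
8.432 ≤ 8.948 → adequate.

f_max ≈ 8.43 kip/in; adequate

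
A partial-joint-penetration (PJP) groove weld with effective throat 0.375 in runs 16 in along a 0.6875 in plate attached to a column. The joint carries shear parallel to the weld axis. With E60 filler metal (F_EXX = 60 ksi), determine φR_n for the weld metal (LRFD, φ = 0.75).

Effective throat (given) t_e = 0.375 in.
A_we = 0.375 × 16 = 6 in².
F_nw = 0.6 F_EXX = 36 ksi.
φR_n = 0.75 × 36 × 6 = 162 kip.

φR_n ≈ 162 kip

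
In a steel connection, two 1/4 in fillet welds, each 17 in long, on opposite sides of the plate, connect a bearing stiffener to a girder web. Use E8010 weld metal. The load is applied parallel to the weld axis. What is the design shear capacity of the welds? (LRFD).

E80XX → F_EXX = 80 ksi.
Effective throat t_e = 0.707 × 0.25 = 0.1767 in.
Total length L = 34 in; A_we = 0.1767 × 34 = 6.01 in².
F_nw = 0.6 F_EXX = 0.6 × 80 = 48 ksi.
φR_n = 0.75 × 48 × 6.01 = 216.3 kip.

φR_n ≈ 216 kip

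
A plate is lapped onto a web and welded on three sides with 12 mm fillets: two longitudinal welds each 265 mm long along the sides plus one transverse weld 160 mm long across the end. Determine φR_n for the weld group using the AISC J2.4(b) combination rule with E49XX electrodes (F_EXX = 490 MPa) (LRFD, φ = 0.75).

t_e = 0.707 × 12 = 8.484 mm.
R_nwl = 0.6 × 490 × 8.484 × 530 × 10⁻³ = 1322 kN (longitudinal, 2 welds).
R_nwt = 0.6 × 490 × 8.484 × 160 × 10⁻³ = 399.1 kN (transverse, base value).
(i) R_nwl + R_nwt = 1721 kN; (ii) 0.85 R_nwl + 1.5 R_nwt = 1722 kN.
R_n = max = 1722 kN [governs: (ii)]; φR_n = 1292 kN.

φR_n ≈ 1290 kN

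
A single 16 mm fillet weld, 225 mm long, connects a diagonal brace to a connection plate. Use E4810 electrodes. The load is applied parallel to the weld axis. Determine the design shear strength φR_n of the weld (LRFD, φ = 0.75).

E48XX → F_EXX = 480 MPa.
Effective throat t_e = 0.707 × 16 = 11.31 mm.
Total length L = 225 mm; A_we = 11.31 × 225 = 2545 mm².
F_nw = 0.6 F_EXX = 0.6 × 480 = 288 MPa.
φR_n = 0.75 × 288 × 2545 × 10⁻³ = 549.8 kN.

φR_n ≈ 550 kN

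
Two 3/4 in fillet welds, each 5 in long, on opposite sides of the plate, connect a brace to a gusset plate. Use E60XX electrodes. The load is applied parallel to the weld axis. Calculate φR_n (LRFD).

E60XX → F_EXX = 60 ksi.
Effective throat t_e = 0.707 × 0.75 = 0.5302 in.
Total length L = 10 in; A_we = 0.5302 × 10 = 5.303 in².
F_nw = 0.6 F_EXX = 0.6 × 60 = 36 ksi.
φR_n = 0.75 × 36 × 5.303 = 143.2 kips.

φR_n ≈ 143 kips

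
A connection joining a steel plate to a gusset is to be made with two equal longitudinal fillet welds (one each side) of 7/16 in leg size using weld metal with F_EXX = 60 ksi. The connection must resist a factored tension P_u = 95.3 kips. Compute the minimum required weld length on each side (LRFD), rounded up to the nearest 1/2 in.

L = 6 in on each side

Throat t_e = 0.707 × 0.4375 = 0.3093 in.
φr_n = 0.75 × 0.6 × 60 × 0.3093 = 8.351 kips/in.
L_req = P_u / φr_n = 95.3 / 8.351 = 11.41 in total.
Per side: 11.41 / 2 = 5.706 in.
Round up → use L = 6 in on each side.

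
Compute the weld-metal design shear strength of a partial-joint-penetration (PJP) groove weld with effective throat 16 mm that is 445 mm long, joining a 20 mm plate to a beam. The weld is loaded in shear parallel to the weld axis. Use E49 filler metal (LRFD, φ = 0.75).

E49XX → F_EXX = 490 MPa.
Effective throat (given) t_e = 16 mm.
A_we = 16 × 445 = 7120 mm².
F_nw = 0.6 F_EXX = 294 MPa.
φR_n = 0.75 × 294 × 7120 × 10⁻³ = 1570 kN.

φR_n ≈ 1570 kN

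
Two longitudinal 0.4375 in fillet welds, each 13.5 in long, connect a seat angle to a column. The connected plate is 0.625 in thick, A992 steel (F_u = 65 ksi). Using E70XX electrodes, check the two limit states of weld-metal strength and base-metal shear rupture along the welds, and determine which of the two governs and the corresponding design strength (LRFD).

E70XX → F_EXX = 70 ksi.
t_e = 0.707 × 0.4375 = 0.3093 in; L = 27 in.
Weld metal: φR_n = 0.75 × 0.6 × 70 × 0.3093 × 27 = 263.1 kip.
Base metal (shear rupture): φR_n = 0.75 × 0.6 × 65 × 0.625 × 27 = 493.6 kip.
Governing: weld metal.

φR_n ≈ 263 kip (weld metal governs)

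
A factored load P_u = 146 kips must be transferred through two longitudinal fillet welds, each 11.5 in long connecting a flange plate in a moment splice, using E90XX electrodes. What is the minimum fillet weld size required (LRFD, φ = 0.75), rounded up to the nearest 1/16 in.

w = 1/4 in

E90XX → F_EXX = 90 ksi.
Total weld length L = 23 in.
Required throat t_e = P_u / (φ × 0.6 F_EXX × L) = 146 / (0.75 × 0.6 × 90 × 23) = 0.1567 in.
Required leg w = t_e / 0.707 = 0.2217 in → use 1/4 in.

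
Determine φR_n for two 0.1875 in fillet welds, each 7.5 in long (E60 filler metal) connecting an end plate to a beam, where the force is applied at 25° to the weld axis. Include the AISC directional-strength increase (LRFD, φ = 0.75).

φR_n ≈ 61.1 kips

E60XX → F_EXX = 60 ksi.
t_e = 0.707 × 0.1875 = 0.1326 in; A_we = 0.1326 × 15 = 1.988 in².
Directional factor: 1.0 + 0.5 sin^1.5(25°) = 1.137.
F_nw = 0.6 × 60 × 1.137 = 40.95 ksi.
φR_n = 0.75 × 40.95 × 1.988 = 61.06 kips.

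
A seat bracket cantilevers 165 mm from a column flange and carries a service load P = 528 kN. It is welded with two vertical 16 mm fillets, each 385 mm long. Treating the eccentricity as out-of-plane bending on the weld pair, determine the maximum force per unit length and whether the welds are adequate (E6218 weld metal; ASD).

E62XX → F_EXX = 620 MPa.
L_w = 2 × 385 = 770 mm; section modulus (unit throat) S = 2 × L²/6 = 49410 mm².
Direct shear f_v = P/L_w = 528×10³/770 = 685.7 N/mm.
Moment M = P × e = 528×10³ × 165 = 87120000 N·mm; bending f_b = M/S = 1763 N/mm.
f_max = √(f_v² + f_b²) = √(685.7² + 1763²) = 1892 N/mm.
r_n/Ω = (1/2.0) × 0.6 × 620 × (0.707 × 16) = 2104 N/mm → adequate.

f_max ≈ 1890 N/mm; adequate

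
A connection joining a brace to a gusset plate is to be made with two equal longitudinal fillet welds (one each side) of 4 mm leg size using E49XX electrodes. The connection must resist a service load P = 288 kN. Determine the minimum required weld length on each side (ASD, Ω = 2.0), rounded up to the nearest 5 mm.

E49XX → F_EXX = 490 MPa.
Throat t_e = 0.707 × 4 = 2.828 mm.
r_n/Ω = (0.6 × 490 × 2.828) / 2.0 = 415.7 N/mm = 0.4157 kN/mm.
L_req = P / (r_n/Ω) = 288 / 0.4157 = 692.8 mm total.
Per side: 692.8 / 2 = 346.4 mm.
Round up → use L = 350 mm on each side.

L = 350 mm on each side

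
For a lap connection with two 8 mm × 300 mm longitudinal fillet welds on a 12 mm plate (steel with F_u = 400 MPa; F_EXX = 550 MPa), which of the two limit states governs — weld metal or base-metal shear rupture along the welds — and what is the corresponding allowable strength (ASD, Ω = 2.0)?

t_e = 0.707 × 8 = 5.656 mm; L = 600 mm.
Weld metal: R_n/Ω = (1/2.0) × 0.6 × 550 × 5.656 × 600 × 10⁻³ = 559.9 kN.
Base metal (shear rupture): R_n/Ω = (1/2.0) × 0.6 × 400 × 12 × 600 × 10⁻³ = 864 kN.
Governing: weld metal.

R_n/Ω ≈ 560 kN (weld metal governs)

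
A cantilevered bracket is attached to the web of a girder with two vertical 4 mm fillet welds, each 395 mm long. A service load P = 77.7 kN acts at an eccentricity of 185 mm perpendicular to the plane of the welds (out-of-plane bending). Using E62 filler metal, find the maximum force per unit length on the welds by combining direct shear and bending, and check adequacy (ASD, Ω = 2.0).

f_max ≈ 293 N/mm; adequate

E62XX → F_EXX = 620 MPa.
L_w = 2 × 395 = 790 mm; section modulus (unit throat) S = 2 × L²/6 = 52010 mm².
Direct shear f_v = P/L_w = 77.7×10³/790 = 98.35 N/mm.
Moment M = P × e = 77.7×10³ × 185 = 14374000 N·mm; bending f_b = M/S = 276.4 N/mm.
f_max = √(f_v² + f_b²) = √(98.35² + 276.4²) = 293.4 N/mm.
r_n/Ω = (1/2.0) × 0.6 × 620 × (0.707 × 4) = 526 N/mm → adequate.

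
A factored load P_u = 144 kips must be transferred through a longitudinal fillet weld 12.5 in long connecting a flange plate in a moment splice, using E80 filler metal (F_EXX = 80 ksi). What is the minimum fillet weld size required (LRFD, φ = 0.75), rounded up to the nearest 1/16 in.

w = 1/2 in

Total weld length L = 12.5 in.
Required throat t_e = P_u / (φ × 0.6 F_EXX × L) = 144 / (0.75 × 0.6 × 80 × 12.5) = 0.32 in.
Required leg w = t_e / 0.707 = 0.4526 in → use 1/2 in.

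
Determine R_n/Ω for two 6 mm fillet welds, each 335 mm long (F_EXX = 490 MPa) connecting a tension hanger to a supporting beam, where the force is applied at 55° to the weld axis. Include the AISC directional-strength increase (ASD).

R_n/Ω ≈ 573 kN

t_e = 0.707 × 6 = 4.242 mm; A_we = 4.242 × 670 = 2842 mm².
Directional factor: 1.0 + 0.5 sin^1.5(55°) = 1.371.
F_nw = 0.6 × 490 × 1.371 = 403 MPa.
R_n/Ω = (403 × 2842) / 2.0 × 10⁻³ = 572.7 kN.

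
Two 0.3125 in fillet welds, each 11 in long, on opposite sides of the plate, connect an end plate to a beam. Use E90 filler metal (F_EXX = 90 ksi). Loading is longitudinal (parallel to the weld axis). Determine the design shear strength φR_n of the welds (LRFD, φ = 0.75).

φR_n ≈ 197 kip

Effective throat t_e = 0.707 × 0.3125 = 0.2209 in.
Total length L = 22 in; A_we = 0.2209 × 22 = 4.861 in².
F_nw = 0.6 F_EXX = 0.6 × 90 = 54 ksi.
φR_n = 0.75 × 54 × 4.861 = 196.9 kip.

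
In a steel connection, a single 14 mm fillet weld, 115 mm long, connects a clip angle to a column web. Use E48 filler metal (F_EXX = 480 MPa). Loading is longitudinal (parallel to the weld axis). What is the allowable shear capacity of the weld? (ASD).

Effective throat t_e = 0.707 × 14 = 9.898 mm.
Total length L = 115 mm; A_we = 9.898 × 115 = 1138 mm².
F_nw = 0.6 F_EXX = 0.6 × 480 = 288 MPa.
R_n = 288 × 1138 × 10⁻³ = 327.8 kN; R_n/Ω = 327.8/2.0 = 163.9 kN.

R_n/Ω ≈ 164 kN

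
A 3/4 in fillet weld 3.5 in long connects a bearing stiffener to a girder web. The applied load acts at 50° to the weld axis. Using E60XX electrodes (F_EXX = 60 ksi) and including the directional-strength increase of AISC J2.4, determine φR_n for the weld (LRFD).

φR_n ≈ 66.9 kip

t_e = 0.707 × 0.75 = 0.5302 in; A_we = 0.5302 × 3.5 = 1.856 in².
Directional factor: 1.0 + 0.5 sin^1.5(50°) = 1.335.
F_nw = 0.6 × 60 × 1.335 = 48.07 ksi.
φR_n = 0.75 × 48.07 × 1.856 = 66.91 kip.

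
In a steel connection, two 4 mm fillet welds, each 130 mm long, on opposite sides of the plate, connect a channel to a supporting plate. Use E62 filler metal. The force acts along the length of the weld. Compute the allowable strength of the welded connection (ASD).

R_n/Ω ≈ 137 kN

E62XX → F_EXX = 620 MPa.
Effective throat t_e = 0.707 × 4 = 2.828 mm.
Total length L = 260 mm; A_we = 2.828 × 260 = 735.3 mm².
F_nw = 0.6 F_EXX = 0.6 × 620 = 372 MPa.
R_n = 372 × 735.3 × 10⁻³ = 273.5 kN; R_n/Ω = 273.5/2.0 = 136.8 kN.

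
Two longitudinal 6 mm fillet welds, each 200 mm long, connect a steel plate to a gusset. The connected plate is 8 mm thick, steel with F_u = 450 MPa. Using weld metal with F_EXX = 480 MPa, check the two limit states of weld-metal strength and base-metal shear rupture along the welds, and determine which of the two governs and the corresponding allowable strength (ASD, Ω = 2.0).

t_e = 0.707 × 6 = 4.242 mm; L = 400 mm.
Weld metal: R_n/Ω = (1/2.0) × 0.6 × 480 × 4.242 × 400 × 10⁻³ = 244.3 kN.
Base metal (shear rupture): R_n/Ω = (1/2.0) × 0.6 × 450 × 8 × 400 × 10⁻³ = 432 kN.
Governing: weld metal.

R_n/Ω ≈ 244 kN (weld metal governs)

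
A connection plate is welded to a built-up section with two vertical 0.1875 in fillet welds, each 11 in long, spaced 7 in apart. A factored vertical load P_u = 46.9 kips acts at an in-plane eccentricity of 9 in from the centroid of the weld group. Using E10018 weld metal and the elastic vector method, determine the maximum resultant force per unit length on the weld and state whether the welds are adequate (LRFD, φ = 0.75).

E100XX → F_EXX = 100 ksi.
Total weld length L_w = 22 in. Treat welds as unit-width lines.
Polar moment about centroid: J = 2[d³/12 + d(b/2)²] = 2[11³/12 + 11×3.5²] = 491.3 in³.
Direct shear f_v = P/L_w = 46.9 / 22 = 2.132 kip/in (vertical).
Torsion M = P·e = 46.9 × 9 = 422.1 kip·in.
Critical point at (x, y) = (3.5, 5.5) from centroid. f_tx = M·y/J = 4.725 kip/in; f_ty = M·x/J = 3.007 kip/in.
Resultant f_max = √[f_tx² + (f_v + f_ty)²] = √[4.725² + (2.132 + 3.007)²] = 6.981 kip/in.
Capacity per unit length: φr_n = 0.75 × 0.6 × 100 × (0.707 × 0.1875) = 5.965 kip/in.
6.981 > 5.965 → NOT adequate.

f_max ≈ 6.98 kip/in; NOT adequate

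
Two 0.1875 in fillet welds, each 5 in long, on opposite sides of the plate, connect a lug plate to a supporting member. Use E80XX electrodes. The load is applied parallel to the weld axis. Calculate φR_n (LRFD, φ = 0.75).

φR_n ≈ 47.7 kip

E80XX → F_EXX = 80 ksi.
Effective throat t_e = 0.707 × 0.1875 = 0.1326 in.
Total length L = 10 in; A_we = 0.1326 × 10 = 1.326 in².
F_nw = 0.6 F_EXX = 0.6 × 80 = 48 ksi.
φR_n = 0.75 × 48 × 1.326 = 47.72 kip.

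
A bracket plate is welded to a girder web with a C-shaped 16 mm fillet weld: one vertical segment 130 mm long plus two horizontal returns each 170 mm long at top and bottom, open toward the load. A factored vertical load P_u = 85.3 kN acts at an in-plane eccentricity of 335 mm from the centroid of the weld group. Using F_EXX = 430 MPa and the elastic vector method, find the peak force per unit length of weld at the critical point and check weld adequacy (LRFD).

Total weld length L_w = 470 mm. Treat welds as unit-width lines.
Centroid: x̄ = 2×170×85 / 470 = 61.49 mm from the vertical weld.
Polar moment about centroid: J = I_x + I_y = [130³/12 + 2×170×65²] + [130×61.49² + 2(170³/12 + 170×23.51²)] = 3118000 mm³.
Direct shear f_v = P/L_w = 85.3×10³ / 470 = 181.5 N/mm (vertical).
Torsion M = P·e = 85.3×10³ × 335 = 28576000 N·mm.
Critical point at (x, y) = (108.5, 65) from centroid. f_tx = M·y/J = 595.7 N/mm; f_ty = M·x/J = 994.5 N/mm.
Resultant f_max = √[f_tx² + (f_v + f_ty)²] = √[595.7² + (181.5 + 994.5)²] = 1318 N/mm.
Capacity per unit length: φr_n = 0.75 × 0.6 × 430 × (0.707 × 16) = 2189 N/mm.
1318 ≤ 2189 → adequate.

f_max ≈ 1320 N/mm; adequate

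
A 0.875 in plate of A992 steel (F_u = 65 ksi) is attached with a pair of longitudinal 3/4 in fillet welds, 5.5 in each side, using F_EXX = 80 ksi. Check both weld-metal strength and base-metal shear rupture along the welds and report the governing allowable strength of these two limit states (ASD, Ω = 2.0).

R_n/Ω ≈ 140 kips (weld metal governs)

t_e = 0.707 × 0.75 = 0.5302 in; L = 11 in.
Weld metal: R_n/Ω = (1/2.0) × 0.6 × 80 × 0.5302 × 11 = 140 kips.
Base metal (shear rupture): R_n/Ω = (1/2.0) × 0.6 × 65 × 0.875 × 11 = 187.7 kips.
Governing: weld metal.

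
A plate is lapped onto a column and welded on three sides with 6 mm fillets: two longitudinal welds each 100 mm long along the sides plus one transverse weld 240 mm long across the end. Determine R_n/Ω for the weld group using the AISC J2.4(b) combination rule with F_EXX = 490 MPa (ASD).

t_e = 0.707 × 6 = 4.242 mm.
R_nwl = 0.6 × 490 × 4.242 × 200 × 10⁻³ = 249.4 kN (longitudinal, 2 welds).
R_nwt = 0.6 × 490 × 4.242 × 240 × 10⁻³ = 299.3 kN (transverse, base value).
(i) R_nwl + R_nwt = 548.7 kN; (ii) 0.85 R_nwl + 1.5 R_nwt = 661 kN.
R_n = max = 661 kN [governs: (ii)]; R_n/Ω = 330.5 kN.

R_n/Ω ≈ 330 kN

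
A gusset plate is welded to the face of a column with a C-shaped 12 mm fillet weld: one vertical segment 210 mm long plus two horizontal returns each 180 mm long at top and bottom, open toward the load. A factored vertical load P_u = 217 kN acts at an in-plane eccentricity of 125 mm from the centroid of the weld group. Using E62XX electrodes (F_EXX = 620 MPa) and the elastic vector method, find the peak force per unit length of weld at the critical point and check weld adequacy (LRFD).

f_max ≈ 969 N/mm; adequate

Total weld length L_w = 570 mm. Treat welds as unit-width lines.
Centroid: x̄ = 2×180×90 / 570 = 56.84 mm from the vertical weld.
Polar moment about centroid: J = I_x + I_y = [210³/12 + 2×180×105²] + [210×56.84² + 2(180³/12 + 180×33.16²)] = 6787000 mm³.
Direct shear f_v = P/L_w = 217×10³ / 570 = 380.7 N/mm (vertical).
Torsion M = P·e = 217×10³ × 125 = 27125000 N·mm.
Critical point at (x, y) = (123.2, 105) from centroid. f_tx = M·y/J = 419.6 N/mm; f_ty = M·x/J = 492.2 N/mm.
Resultant f_max = √[f_tx² + (f_v + f_ty)²] = √[419.6² + (380.7 + 492.2)²] = 968.5 N/mm.
Capacity per unit length: φr_n = 0.75 × 0.6 × 620 × (0.707 × 12) = 2367 N/mm.
968.5 ≤ 2367 → adequate.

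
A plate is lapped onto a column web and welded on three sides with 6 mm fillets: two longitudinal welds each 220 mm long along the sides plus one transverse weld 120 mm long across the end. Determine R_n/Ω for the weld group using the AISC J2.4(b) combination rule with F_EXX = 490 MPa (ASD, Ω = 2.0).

t_e = 0.707 × 6 = 4.242 mm.
R_nwl = 0.6 × 490 × 4.242 × 440 × 10⁻³ = 548.7 kN (longitudinal, 2 welds).
R_nwt = 0.6 × 490 × 4.242 × 120 × 10⁻³ = 149.7 kN (transverse, base value).
(i) R_nwl + R_nwt = 698.4 kN; (ii) 0.85 R_nwl + 1.5 R_nwt = 690.9 kN.
R_n = max = 698.4 kN [governs: (i)]; R_n/Ω = 349.2 kN.

R_n/Ω ≈ 349 kN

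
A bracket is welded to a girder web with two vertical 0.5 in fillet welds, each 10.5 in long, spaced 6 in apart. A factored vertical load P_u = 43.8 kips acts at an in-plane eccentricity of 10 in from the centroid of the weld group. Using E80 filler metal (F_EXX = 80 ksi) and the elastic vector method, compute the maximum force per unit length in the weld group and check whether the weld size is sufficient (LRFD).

Total weld length L_w = 21 in. Treat welds as unit-width lines.
Polar moment about centroid: J = 2[d³/12 + d(b/2)²] = 2[10.5³/12 + 10.5×3²] = 381.9 in³.
Direct shear f_v = P/L_w = 43.8 / 21 = 2.086 kip/in (vertical).
Torsion M = P·e = 43.8 × 10 = 438 kip·in.
Critical point at (x, y) = (3, 5.25) from centroid. f_tx = M·y/J = 6.021 kip/in; f_ty = M·x/J = 3.44 kip/in.
Resultant f_max = √[f_tx² + (f_v + f_ty)²] = √[6.021² + (2.086 + 3.44)²] = 8.172 kip/in.
Capacity per unit length: φr_n = 0.75 × 0.6 × 80 × (0.707 × 0.5) = 12.73 kip/in.
8.172 ≤ 12.73 → adequate.

f_max ≈ 8.17 kip/in; adequate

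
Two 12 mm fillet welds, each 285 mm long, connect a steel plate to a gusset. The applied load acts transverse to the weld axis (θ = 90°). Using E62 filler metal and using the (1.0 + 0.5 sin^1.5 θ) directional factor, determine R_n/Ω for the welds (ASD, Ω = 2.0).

R_n/Ω ≈ 1350 kN

E62XX → F_EXX = 620 MPa.
t_e = 0.707 × 12 = 8.484 mm; A_we = 8.484 × 570 = 4836 mm².
Directional factor: 1.0 + 0.5 sin^1.5(90°) = 1.5.
F_nw = 0.6 × 620 × 1.5 = 558 MPa.
R_n/Ω = (558 × 4836) / 2.0 × 10⁻³ = 1349 kN.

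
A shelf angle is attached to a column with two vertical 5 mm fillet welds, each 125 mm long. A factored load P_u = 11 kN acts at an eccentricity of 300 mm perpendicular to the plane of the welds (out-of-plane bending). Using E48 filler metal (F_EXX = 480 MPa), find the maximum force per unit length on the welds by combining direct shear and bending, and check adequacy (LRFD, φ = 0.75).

f_max ≈ 635 N/mm; adequate

L_w = 2 × 125 = 250 mm; section modulus (unit throat) S = 2 × L²/6 = 5208 mm².
Direct shear f_v = P/L_w = 11×10³/250 = 44 N/mm.
Moment M = P × e = 11×10³ × 300 = 3300000 N·mm; bending f_b = M/S = 633.6 N/mm.
f_max = √(f_v² + f_b²) = √(44² + 633.6²) = 635.1 N/mm.
φr_n = 0.75 × 0.6 × 480 × (0.707 × 5) = 763.6 N/mm → adequate.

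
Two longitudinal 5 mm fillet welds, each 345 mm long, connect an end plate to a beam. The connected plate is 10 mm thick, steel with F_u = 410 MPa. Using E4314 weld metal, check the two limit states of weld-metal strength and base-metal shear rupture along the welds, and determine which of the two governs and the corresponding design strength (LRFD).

E43XX → F_EXX = 430 MPa.
t_e = 0.707 × 5 = 3.535 mm; L = 690 mm.
Weld metal: φR_n = 0.75 × 0.6 × 430 × 3.535 × 690 × 10⁻³ = 472 kN.
Base metal (shear rupture): φR_n = 0.75 × 0.6 × 410 × 10 × 690 × 10⁻³ = 1273 kN.
Governing: weld metal.

φR_n ≈ 472 kN (weld metal governs)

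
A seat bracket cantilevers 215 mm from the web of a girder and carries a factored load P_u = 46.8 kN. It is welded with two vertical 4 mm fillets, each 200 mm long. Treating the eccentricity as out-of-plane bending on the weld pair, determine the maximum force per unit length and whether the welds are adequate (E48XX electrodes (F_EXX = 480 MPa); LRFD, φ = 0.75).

f_max ≈ 764 N/mm; NOT adequate

L_w = 2 × 200 = 400 mm; section modulus (unit throat) S = 2 × L²/6 = 13330 mm².
Direct shear f_v = P/L_w = 46.8×10³/400 = 117 N/mm.
Moment M = P × e = 46.8×10³ × 215 = 10062000 N·mm; bending f_b = M/S = 754.6 N/mm.
f_max = √(f_v² + f_b²) = √(117² + 754.6²) = 763.7 N/mm.
φr_n = 0.75 × 0.6 × 480 × (0.707 × 4) = 610.8 N/mm → NOT adequate.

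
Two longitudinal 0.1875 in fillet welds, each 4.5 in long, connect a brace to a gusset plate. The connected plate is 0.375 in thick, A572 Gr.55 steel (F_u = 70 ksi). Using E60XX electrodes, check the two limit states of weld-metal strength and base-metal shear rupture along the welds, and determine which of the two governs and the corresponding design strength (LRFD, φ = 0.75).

φR_n ≈ 32.2 kips (weld metal governs)

E60XX → F_EXX = 60 ksi.
t_e = 0.707 × 0.1875 = 0.1326 in; L = 9 in.
Weld metal: φR_n = 0.75 × 0.6 × 60 × 0.1326 × 9 = 32.21 kips.
Base metal (shear rupture): φR_n = 0.75 × 0.6 × 70 × 0.375 × 9 = 106.3 kips.
Governing: weld metal.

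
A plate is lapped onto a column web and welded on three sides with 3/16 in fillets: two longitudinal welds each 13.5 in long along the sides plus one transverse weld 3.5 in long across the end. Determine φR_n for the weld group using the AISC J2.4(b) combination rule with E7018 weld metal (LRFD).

φR_n ≈ 127 kip

E70XX → F_EXX = 70 ksi.
t_e = 0.707 × 0.1875 = 0.1326 in.
R_nwl = 0.6 × 70 × 0.1326 × 27 = 150.3 kip (longitudinal, 2 welds).
R_nwt = 0.6 × 70 × 0.1326 × 3.5 = 19.49 kip (transverse, base value).
(i) R_nwl + R_nwt = 169.8 kip; (ii) 0.85 R_nwl + 1.5 R_nwt = 157 kip.
R_n = max = 169.8 kip [governs: (i)]; φR_n = 127.4 kip.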